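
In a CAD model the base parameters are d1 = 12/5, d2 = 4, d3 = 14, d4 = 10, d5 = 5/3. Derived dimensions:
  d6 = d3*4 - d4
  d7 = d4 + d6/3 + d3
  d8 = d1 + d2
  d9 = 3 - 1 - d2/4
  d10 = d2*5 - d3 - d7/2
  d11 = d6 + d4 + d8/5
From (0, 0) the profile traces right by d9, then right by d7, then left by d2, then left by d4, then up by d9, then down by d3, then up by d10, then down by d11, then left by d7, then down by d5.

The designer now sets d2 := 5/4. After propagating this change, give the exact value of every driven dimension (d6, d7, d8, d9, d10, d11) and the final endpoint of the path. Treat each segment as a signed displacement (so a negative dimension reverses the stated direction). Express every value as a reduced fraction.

Apply edit: d2 := 5/4
  d6 = d3*4 - d4 = 46
  d7 = d4 + d6/3 + d3 = 118/3
  d8 = d1 + d2 = 73/20
  d9 = 3 - 1 - d2/4 = 27/16
  d10 = d2*5 - d3 - d7/2 = -329/12
  d11 = d6 + d4 + d8/5 = 5673/100
Walk from origin (0, 0):
  seg 1: right by d9 = 27/16 → (27/16, 0)
  seg 2: right by d7 = 118/3 → (1969/48, 0)
  seg 3: left by d2 = 5/4 → (1909/48, 0)
  seg 4: left by d4 = 10 → (1429/48, 0)
  seg 5: up by d9 = 27/16 → (1429/48, 27/16)
  seg 6: down by d3 = 14 → (1429/48, -197/16)
  seg 7: up by d10 = -329/12 → (1429/48, -1907/48)
  seg 8: down by d11 = 5673/100 → (1429/48, -115751/1200)
  seg 9: left by d7 = 118/3 → (-153/16, -115751/1200)
  seg 10: down by d5 = 5/3 → (-153/16, -117751/1200)

d6 = 46
d7 = 118/3
d8 = 73/20
d9 = 27/16
d10 = -329/12
d11 = 5673/100
endpoint = (-153/16, -117751/1200)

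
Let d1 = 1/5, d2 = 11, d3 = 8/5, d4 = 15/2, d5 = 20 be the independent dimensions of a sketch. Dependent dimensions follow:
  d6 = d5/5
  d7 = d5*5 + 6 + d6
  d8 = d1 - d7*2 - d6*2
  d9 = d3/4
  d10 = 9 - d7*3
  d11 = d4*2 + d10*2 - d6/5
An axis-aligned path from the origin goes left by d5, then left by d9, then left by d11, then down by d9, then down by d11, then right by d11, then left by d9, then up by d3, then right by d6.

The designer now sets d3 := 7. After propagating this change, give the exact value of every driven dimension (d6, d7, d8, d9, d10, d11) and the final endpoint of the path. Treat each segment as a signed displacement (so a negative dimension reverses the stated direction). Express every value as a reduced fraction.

Apply edit: d3 := 7
  d6 = d5/5 = 4
  d7 = d5*5 + 6 + d6 = 110
  d8 = d1 - d7*2 - d6*2 = -1139/5
  d9 = d3/4 = 7/4
  d10 = 9 - d7*3 = -321
  d11 = d4*2 + d10*2 - d6/5 = -3139/5
Walk from origin (0, 0):
  seg 1: left by d5 = 20 → (-20, 0)
  seg 2: left by d9 = 7/4 → (-87/4, 0)
  seg 3: left by d11 = -3139/5 → (12121/20, 0)
  seg 4: down by d9 = 7/4 → (12121/20, -7/4)
  seg 5: down by d11 = -3139/5 → (12121/20, 12521/20)
  seg 6: right by d11 = -3139/5 → (-87/4, 12521/20)
  seg 7: left by d9 = 7/4 → (-47/2, 12521/20)
  seg 8: up by d3 = 7 → (-47/2, 12661/20)
  seg 9: right by d6 = 4 → (-39/2, 12661/20)

d6 = 4
d7 = 110
d8 = -1139/5
d9 = 7/4
d10 = -321
d11 = -3139/5
endpoint = (-39/2, 12661/20)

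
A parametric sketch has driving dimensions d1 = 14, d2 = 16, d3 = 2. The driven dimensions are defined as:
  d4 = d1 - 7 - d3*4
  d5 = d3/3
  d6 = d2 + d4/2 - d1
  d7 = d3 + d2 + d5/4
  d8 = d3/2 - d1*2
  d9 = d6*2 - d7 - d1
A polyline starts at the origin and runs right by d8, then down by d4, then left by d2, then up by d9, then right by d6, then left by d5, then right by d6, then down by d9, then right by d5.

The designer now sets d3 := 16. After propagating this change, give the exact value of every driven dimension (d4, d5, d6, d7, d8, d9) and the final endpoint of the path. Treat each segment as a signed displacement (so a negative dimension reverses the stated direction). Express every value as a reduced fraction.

Apply edit: d3 := 16
  d4 = d1 - 7 - d3*4 = -57
  d5 = d3/3 = 16/3
  d6 = d2 + d4/2 - d1 = -53/2
  d7 = d3 + d2 + d5/4 = 100/3
  d8 = d3/2 - d1*2 = -20
  d9 = d6*2 - d7 - d1 = -301/3
Walk from origin (0, 0):
  seg 1: right by d8 = -20 → (-20, 0)
  seg 2: down by d4 = -57 → (-20, 57)
  seg 3: left by d2 = 16 → (-36, 57)
  seg 4: up by d9 = -301/3 → (-36, -130/3)
  seg 5: right by d6 = -53/2 → (-125/2, -130/3)
  seg 6: left by d5 = 16/3 → (-407/6, -130/3)
  seg 7: right by d6 = -53/2 → (-283/3, -130/3)
  seg 8: down by d9 = -301/3 → (-283/3, 57)
  seg 9: right by d5 = 16/3 → (-89, 57)

d4 = -57
d5 = 16/3
d6 = -53/2
d7 = 100/3
d8 = -20
d9 = -301/3
endpoint = (-89, 57)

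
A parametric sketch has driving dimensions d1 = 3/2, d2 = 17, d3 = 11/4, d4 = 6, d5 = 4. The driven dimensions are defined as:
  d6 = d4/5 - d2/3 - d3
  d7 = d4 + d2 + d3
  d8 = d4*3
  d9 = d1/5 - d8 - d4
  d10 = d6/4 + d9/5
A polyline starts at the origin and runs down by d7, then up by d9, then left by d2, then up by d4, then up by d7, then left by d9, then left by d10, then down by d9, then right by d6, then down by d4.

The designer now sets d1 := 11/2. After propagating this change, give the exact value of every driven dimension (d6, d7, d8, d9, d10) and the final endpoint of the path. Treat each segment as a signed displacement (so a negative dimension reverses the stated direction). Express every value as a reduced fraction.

Apply edit: d1 := 11/2
  d6 = d4/5 - d2/3 - d3 = -433/60
  d7 = d4 + d2 + d3 = 103/4
  d8 = d4*3 = 18
  d9 = d1/5 - d8 - d4 = -229/10
  d10 = d6/4 + d9/5 = -7661/1200
Walk from origin (0, 0):
  seg 1: down by d7 = 103/4 → (0, -103/4)
  seg 2: up by d9 = -229/10 → (0, -973/20)
  seg 3: left by d2 = 17 → (-17, -973/20)
  seg 4: up by d4 = 6 → (-17, -853/20)
  seg 5: up by d7 = 103/4 → (-17, -169/10)
  seg 6: left by d9 = -229/10 → (59/10, -169/10)
  seg 7: left by d10 = -7661/1200 → (14741/1200, -169/10)
  seg 8: down by d9 = -229/10 → (14741/1200, 6)
  seg 9: right by d6 = -433/60 → (2027/400, 6)
  seg 10: down by d4 = 6 → (2027/400, 0)

d6 = -433/60
d7 = 103/4
d8 = 18
d9 = -229/10
d10 = -7661/1200
endpoint = (2027/400, 0)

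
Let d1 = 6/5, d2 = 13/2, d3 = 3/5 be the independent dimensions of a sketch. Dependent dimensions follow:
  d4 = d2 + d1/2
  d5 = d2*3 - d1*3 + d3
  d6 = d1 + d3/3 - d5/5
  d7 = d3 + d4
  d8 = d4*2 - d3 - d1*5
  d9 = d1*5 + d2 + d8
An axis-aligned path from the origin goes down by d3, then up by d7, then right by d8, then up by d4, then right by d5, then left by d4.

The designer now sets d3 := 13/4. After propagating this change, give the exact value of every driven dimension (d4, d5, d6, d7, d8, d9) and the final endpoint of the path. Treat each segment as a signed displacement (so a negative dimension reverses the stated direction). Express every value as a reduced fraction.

d4 = 71/10
d5 = 383/20
d6 = -116/75
d7 = 207/20
d8 = 99/20
d9 = 349/20
endpoint = (17, 71/5)

Apply edit: d3 := 13/4
  d4 = d2 + d1/2 = 71/10
  d5 = d2*3 - d1*3 + d3 = 383/20
  d6 = d1 + d3/3 - d5/5 = -116/75
  d7 = d3 + d4 = 207/20
  d8 = d4*2 - d3 - d1*5 = 99/20
  d9 = d1*5 + d2 + d8 = 349/20
Walk from origin (0, 0):
  seg 1: down by d3 = 13/4 → (0, -13/4)
  seg 2: up by d7 = 207/20 → (0, 71/10)
  seg 3: right by d8 = 99/20 → (99/20, 71/10)
  seg 4: up by d4 = 71/10 → (99/20, 71/5)
  seg 5: right by d5 = 383/20 → (241/10, 71/5)
  seg 6: left by d4 = 71/10 → (17, 71/5)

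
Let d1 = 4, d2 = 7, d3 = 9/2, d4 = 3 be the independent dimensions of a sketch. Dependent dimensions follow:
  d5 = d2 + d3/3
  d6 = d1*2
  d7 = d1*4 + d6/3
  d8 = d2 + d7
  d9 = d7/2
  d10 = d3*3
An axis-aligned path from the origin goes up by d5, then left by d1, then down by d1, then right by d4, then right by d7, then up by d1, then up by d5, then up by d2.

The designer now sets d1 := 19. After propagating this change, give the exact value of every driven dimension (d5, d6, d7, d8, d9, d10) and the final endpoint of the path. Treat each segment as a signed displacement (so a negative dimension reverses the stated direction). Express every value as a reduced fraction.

Apply edit: d1 := 19
  d5 = d2 + d3/3 = 17/2
  d6 = d1*2 = 38
  d7 = d1*4 + d6/3 = 266/3
  d8 = d2 + d7 = 287/3
  d9 = d7/2 = 133/3
  d10 = d3*3 = 27/2
Walk from origin (0, 0):
  seg 1: up by d5 = 17/2 → (0, 17/2)
  seg 2: left by d1 = 19 → (-19, 17/2)
  seg 3: down by d1 = 19 → (-19, -21/2)
  seg 4: right by d4 = 3 → (-16, -21/2)
  seg 5: right by d7 = 266/3 → (218/3, -21/2)
  seg 6: up by d1 = 19 → (218/3, 17/2)
  seg 7: up by d5 = 17/2 → (218/3, 17)
  seg 8: up by d2 = 7 → (218/3, 24)

d5 = 17/2
d6 = 38
d7 = 266/3
d8 = 287/3
d9 = 133/3
d10 = 27/2
endpoint = (218/3, 24)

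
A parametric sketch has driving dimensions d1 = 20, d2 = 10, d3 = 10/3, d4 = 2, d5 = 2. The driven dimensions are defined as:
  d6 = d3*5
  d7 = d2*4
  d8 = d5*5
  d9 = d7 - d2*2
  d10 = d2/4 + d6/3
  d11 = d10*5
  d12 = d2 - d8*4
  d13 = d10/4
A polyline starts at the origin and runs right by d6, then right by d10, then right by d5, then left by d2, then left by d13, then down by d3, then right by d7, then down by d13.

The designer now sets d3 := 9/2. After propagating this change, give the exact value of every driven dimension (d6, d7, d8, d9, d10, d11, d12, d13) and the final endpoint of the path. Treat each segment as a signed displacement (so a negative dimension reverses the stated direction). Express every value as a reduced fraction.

d6 = 45/2
d7 = 40
d8 = 10
d9 = 20
d10 = 10
d11 = 50
d12 = -30
d13 = 5/2
endpoint = (62, -7)

Apply edit: d3 := 9/2
  d6 = d3*5 = 45/2
  d7 = d2*4 = 40
  d8 = d5*5 = 10
  d9 = d7 - d2*2 = 20
  d10 = d2/4 + d6/3 = 10
  d11 = d10*5 = 50
  d12 = d2 - d8*4 = -30
  d13 = d10/4 = 5/2
Walk from origin (0, 0):
  seg 1: right by d6 = 45/2 → (45/2, 0)
  seg 2: right by d10 = 10 → (65/2, 0)
  seg 3: right by d5 = 2 → (69/2, 0)
  seg 4: left by d2 = 10 → (49/2, 0)
  seg 5: left by d13 = 5/2 → (22, 0)
  seg 6: down by d3 = 9/2 → (22, -9/2)
  seg 7: right by d7 = 40 → (62, -9/2)
  seg 8: down by d13 = 5/2 → (62, -7)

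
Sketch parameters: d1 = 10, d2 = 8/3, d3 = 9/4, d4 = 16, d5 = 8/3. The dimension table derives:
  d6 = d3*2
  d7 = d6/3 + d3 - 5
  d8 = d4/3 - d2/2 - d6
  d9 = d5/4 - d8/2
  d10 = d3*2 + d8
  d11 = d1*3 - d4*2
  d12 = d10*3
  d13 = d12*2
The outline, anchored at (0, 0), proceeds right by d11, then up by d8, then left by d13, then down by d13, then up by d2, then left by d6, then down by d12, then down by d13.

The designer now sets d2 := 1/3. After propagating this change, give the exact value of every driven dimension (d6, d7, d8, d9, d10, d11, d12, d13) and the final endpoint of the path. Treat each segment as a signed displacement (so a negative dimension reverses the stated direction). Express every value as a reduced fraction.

Apply edit: d2 := 1/3
  d6 = d3*2 = 9/2
  d7 = d6/3 + d3 - 5 = -5/4
  d8 = d4/3 - d2/2 - d6 = 2/3
  d9 = d5/4 - d8/2 = 1/3
  d10 = d3*2 + d8 = 31/6
  d11 = d1*3 - d4*2 = -2
  d12 = d10*3 = 31/2
  d13 = d12*2 = 31
Walk from origin (0, 0):
  seg 1: right by d11 = -2 → (-2, 0)
  seg 2: up by d8 = 2/3 → (-2, 2/3)
  seg 3: left by d13 = 31 → (-33, 2/3)
  seg 4: down by d13 = 31 → (-33, -91/3)
  seg 5: up by d2 = 1/3 → (-33, -30)
  seg 6: left by d6 = 9/2 → (-75/2, -30)
  seg 7: down by d12 = 31/2 → (-75/2, -91/2)
  seg 8: down by d13 = 31 → (-75/2, -153/2)

d6 = 9/2
d7 = -5/4
d8 = 2/3
d9 = 1/3
d10 = 31/6
d11 = -2
d12 = 31/2
d13 = 31
endpoint = (-75/2, -153/2)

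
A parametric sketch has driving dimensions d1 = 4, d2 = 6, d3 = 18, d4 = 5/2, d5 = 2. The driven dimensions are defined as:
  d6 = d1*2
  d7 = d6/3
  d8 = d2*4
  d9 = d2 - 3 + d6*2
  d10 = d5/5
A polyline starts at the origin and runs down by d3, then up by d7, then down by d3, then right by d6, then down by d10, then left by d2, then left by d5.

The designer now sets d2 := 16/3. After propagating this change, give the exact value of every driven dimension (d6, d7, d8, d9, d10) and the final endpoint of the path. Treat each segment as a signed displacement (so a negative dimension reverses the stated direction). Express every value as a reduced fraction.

Apply edit: d2 := 16/3
  d6 = d1*2 = 8
  d7 = d6/3 = 8/3
  d8 = d2*4 = 64/3
  d9 = d2 - 3 + d6*2 = 55/3
  d10 = d5/5 = 2/5
Walk from origin (0, 0):
  seg 1: down by d3 = 18 → (0, -18)
  seg 2: up by d7 = 8/3 → (0, -46/3)
  seg 3: down by d3 = 18 → (0, -100/3)
  seg 4: right by d6 = 8 → (8, -100/3)
  seg 5: down by d10 = 2/5 → (8, -506/15)
  seg 6: left by d2 = 16/3 → (8/3, -506/15)
  seg 7: left by d5 = 2 → (2/3, -506/15)

d6 = 8
d7 = 8/3
d8 = 64/3
d9 = 55/3
d10 = 2/5
endpoint = (2/3, -506/15)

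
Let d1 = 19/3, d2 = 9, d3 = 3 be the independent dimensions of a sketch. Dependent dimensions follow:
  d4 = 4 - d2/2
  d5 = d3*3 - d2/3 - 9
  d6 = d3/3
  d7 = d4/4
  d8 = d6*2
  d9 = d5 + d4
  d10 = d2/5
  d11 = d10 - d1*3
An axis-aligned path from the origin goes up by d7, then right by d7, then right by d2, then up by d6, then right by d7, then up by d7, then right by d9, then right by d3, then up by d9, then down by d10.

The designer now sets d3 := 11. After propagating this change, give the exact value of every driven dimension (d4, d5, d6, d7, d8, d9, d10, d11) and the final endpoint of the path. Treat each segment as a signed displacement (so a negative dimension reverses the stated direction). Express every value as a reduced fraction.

d4 = -1/2
d5 = 21
d6 = 11/3
d7 = -1/8
d8 = 22/3
d9 = 41/2
d10 = 9/5
d11 = -86/5
endpoint = (161/4, 1327/60)

Apply edit: d3 := 11
  d4 = 4 - d2/2 = -1/2
  d5 = d3*3 - d2/3 - 9 = 21
  d6 = d3/3 = 11/3
  d7 = d4/4 = -1/8
  d8 = d6*2 = 22/3
  d9 = d5 + d4 = 41/2
  d10 = d2/5 = 9/5
  d11 = d10 - d1*3 = -86/5
Walk from origin (0, 0):
  seg 1: up by d7 = -1/8 → (0, -1/8)
  seg 2: right by d7 = -1/8 → (-1/8, -1/8)
  seg 3: right by d2 = 9 → (71/8, -1/8)
  seg 4: up by d6 = 11/3 → (71/8, 85/24)
  seg 5: right by d7 = -1/8 → (35/4, 85/24)
  seg 6: up by d7 = -1/8 → (35/4, 41/12)
  seg 7: right by d9 = 41/2 → (117/4, 41/12)
  seg 8: right by d3 = 11 → (161/4, 41/12)
  seg 9: up by d9 = 41/2 → (161/4, 287/12)
  seg 10: down by d10 = 9/5 → (161/4, 1327/60)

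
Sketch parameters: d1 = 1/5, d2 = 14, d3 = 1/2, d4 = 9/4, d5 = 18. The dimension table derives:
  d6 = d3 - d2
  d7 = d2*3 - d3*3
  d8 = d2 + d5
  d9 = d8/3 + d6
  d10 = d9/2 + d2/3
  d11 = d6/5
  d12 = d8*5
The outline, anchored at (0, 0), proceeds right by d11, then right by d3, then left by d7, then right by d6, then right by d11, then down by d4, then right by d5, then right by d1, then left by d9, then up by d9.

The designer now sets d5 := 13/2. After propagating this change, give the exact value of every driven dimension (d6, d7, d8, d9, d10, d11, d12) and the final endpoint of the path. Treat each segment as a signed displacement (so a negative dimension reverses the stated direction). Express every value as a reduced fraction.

d6 = -27/2
d7 = 81/2
d8 = 41/2
d9 = -20/3
d10 = 4/3
d11 = -27/10
d12 = 205/2
endpoint = (-683/15, -107/12)

Apply edit: d5 := 13/2
  d6 = d3 - d2 = -27/2
  d7 = d2*3 - d3*3 = 81/2
  d8 = d2 + d5 = 41/2
  d9 = d8/3 + d6 = -20/3
  d10 = d9/2 + d2/3 = 4/3
  d11 = d6/5 = -27/10
  d12 = d8*5 = 205/2
Walk from origin (0, 0):
  seg 1: right by d11 = -27/10 → (-27/10, 0)
  seg 2: right by d3 = 1/2 → (-11/5, 0)
  seg 3: left by d7 = 81/2 → (-427/10, 0)
  seg 4: right by d6 = -27/2 → (-281/5, 0)
  seg 5: right by d11 = -27/10 → (-589/10, 0)
  seg 6: down by d4 = 9/4 → (-589/10, -9/4)
  seg 7: right by d5 = 13/2 → (-262/5, -9/4)
  seg 8: right by d1 = 1/5 → (-261/5, -9/4)
  seg 9: left by d9 = -20/3 → (-683/15, -9/4)
  seg 10: up by d9 = -20/3 → (-683/15, -107/12)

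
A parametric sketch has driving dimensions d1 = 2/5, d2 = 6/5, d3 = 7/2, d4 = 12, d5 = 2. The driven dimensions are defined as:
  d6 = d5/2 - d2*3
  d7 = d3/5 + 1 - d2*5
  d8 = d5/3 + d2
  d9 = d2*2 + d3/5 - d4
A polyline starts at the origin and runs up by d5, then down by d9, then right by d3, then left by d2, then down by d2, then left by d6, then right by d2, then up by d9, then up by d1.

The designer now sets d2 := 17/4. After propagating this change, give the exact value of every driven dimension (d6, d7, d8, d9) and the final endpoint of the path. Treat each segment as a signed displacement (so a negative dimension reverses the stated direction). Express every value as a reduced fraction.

Apply edit: d2 := 17/4
  d6 = d5/2 - d2*3 = -47/4
  d7 = d3/5 + 1 - d2*5 = -391/20
  d8 = d5/3 + d2 = 59/12
  d9 = d2*2 + d3/5 - d4 = -14/5
Walk from origin (0, 0):
  seg 1: up by d5 = 2 → (0, 2)
  seg 2: down by d9 = -14/5 → (0, 24/5)
  seg 3: right by d3 = 7/2 → (7/2, 24/5)
  seg 4: left by d2 = 17/4 → (-3/4, 24/5)
  seg 5: down by d2 = 17/4 → (-3/4, 11/20)
  seg 6: left by d6 = -47/4 → (11, 11/20)
  seg 7: right by d2 = 17/4 → (61/4, 11/20)
  seg 8: up by d9 = -14/5 → (61/4, -9/4)
  seg 9: up by d1 = 2/5 → (61/4, -37/20)

d6 = -47/4
d7 = -391/20
d8 = 59/12
d9 = -14/5
endpoint = (61/4, -37/20)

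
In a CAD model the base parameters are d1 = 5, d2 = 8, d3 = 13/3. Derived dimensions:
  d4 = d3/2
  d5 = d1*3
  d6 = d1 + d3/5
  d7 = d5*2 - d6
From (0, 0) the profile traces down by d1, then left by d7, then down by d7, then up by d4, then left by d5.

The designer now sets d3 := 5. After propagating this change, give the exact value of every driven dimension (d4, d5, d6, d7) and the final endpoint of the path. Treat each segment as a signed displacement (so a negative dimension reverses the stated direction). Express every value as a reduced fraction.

Apply edit: d3 := 5
  d4 = d3/2 = 5/2
  d5 = d1*3 = 15
  d6 = d1 + d3/5 = 6
  d7 = d5*2 - d6 = 24
Walk from origin (0, 0):
  seg 1: down by d1 = 5 → (0, -5)
  seg 2: left by d7 = 24 → (-24, -5)
  seg 3: down by d7 = 24 → (-24, -29)
  seg 4: up by d4 = 5/2 → (-24, -53/2)
  seg 5: left by d5 = 15 → (-39, -53/2)

d4 = 5/2
d5 = 15
d6 = 6
d7 = 24
endpoint = (-39, -53/2)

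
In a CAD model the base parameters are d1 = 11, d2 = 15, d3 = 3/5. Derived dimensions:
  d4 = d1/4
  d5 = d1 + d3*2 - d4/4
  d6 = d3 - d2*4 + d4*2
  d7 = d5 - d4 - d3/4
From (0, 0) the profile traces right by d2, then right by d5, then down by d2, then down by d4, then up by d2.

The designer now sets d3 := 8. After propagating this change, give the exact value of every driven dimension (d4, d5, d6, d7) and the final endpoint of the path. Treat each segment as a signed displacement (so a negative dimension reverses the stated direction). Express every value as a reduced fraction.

d4 = 11/4
d5 = 421/16
d6 = -93/2
d7 = 345/16
endpoint = (661/16, -11/4)

Apply edit: d3 := 8
  d4 = d1/4 = 11/4
  d5 = d1 + d3*2 - d4/4 = 421/16
  d6 = d3 - d2*4 + d4*2 = -93/2
  d7 = d5 - d4 - d3/4 = 345/16
Walk from origin (0, 0):
  seg 1: right by d2 = 15 → (15, 0)
  seg 2: right by d5 = 421/16 → (661/16, 0)
  seg 3: down by d2 = 15 → (661/16, -15)
  seg 4: down by d4 = 11/4 → (661/16, -71/4)
  seg 5: up by d2 = 15 → (661/16, -11/4)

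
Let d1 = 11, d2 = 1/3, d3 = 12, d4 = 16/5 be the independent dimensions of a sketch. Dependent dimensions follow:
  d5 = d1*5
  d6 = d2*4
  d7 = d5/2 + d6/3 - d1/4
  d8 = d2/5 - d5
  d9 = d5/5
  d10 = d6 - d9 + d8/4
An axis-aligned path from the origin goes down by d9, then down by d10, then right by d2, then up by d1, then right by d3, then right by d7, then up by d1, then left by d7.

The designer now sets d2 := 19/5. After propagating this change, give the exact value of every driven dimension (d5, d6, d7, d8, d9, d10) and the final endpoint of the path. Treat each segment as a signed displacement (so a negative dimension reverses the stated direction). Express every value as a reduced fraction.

d5 = 55
d6 = 76/5
d7 = 1789/60
d8 = -1356/25
d9 = 11
d10 = -234/25
endpoint = (79/5, 509/25)

Apply edit: d2 := 19/5
  d5 = d1*5 = 55
  d6 = d2*4 = 76/5
  d7 = d5/2 + d6/3 - d1/4 = 1789/60
  d8 = d2/5 - d5 = -1356/25
  d9 = d5/5 = 11
  d10 = d6 - d9 + d8/4 = -234/25
Walk from origin (0, 0):
  seg 1: down by d9 = 11 → (0, -11)
  seg 2: down by d10 = -234/25 → (0, -41/25)
  seg 3: right by d2 = 19/5 → (19/5, -41/25)
  seg 4: up by d1 = 11 → (19/5, 234/25)
  seg 5: right by d3 = 12 → (79/5, 234/25)
  seg 6: right by d7 = 1789/60 → (2737/60, 234/25)
  seg 7: up by d1 = 11 → (2737/60, 509/25)
  seg 8: left by d7 = 1789/60 → (79/5, 509/25)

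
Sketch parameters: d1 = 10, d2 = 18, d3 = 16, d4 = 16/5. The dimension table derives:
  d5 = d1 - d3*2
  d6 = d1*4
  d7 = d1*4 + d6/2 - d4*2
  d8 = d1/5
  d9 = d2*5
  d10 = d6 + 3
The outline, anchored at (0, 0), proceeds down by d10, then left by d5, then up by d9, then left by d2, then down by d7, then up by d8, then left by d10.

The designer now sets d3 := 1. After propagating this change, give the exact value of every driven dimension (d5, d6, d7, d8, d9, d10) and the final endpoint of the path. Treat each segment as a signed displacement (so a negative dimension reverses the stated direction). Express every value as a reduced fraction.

Apply edit: d3 := 1
  d5 = d1 - d3*2 = 8
  d6 = d1*4 = 40
  d7 = d1*4 + d6/2 - d4*2 = 268/5
  d8 = d1/5 = 2
  d9 = d2*5 = 90
  d10 = d6 + 3 = 43
Walk from origin (0, 0):
  seg 1: down by d10 = 43 → (0, -43)
  seg 2: left by d5 = 8 → (-8, -43)
  seg 3: up by d9 = 90 → (-8, 47)
  seg 4: left by d2 = 18 → (-26, 47)
  seg 5: down by d7 = 268/5 → (-26, -33/5)
  seg 6: up by d8 = 2 → (-26, -23/5)
  seg 7: left by d10 = 43 → (-69, -23/5)

d5 = 8
d6 = 40
d7 = 268/5
d8 = 2
d9 = 90
d10 = 43
endpoint = (-69, -23/5)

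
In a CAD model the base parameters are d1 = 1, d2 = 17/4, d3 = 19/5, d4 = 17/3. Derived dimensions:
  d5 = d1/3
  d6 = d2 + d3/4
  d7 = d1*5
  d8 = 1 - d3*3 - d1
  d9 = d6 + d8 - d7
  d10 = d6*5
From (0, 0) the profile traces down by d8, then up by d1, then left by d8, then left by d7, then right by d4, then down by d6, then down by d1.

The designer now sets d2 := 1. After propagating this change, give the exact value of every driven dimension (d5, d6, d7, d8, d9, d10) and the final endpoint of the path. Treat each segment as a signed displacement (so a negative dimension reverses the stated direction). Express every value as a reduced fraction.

d5 = 1/3
d6 = 39/20
d7 = 5
d8 = -57/5
d9 = -289/20
d10 = 39/4
endpoint = (181/15, 189/20)

Apply edit: d2 := 1
  d5 = d1/3 = 1/3
  d6 = d2 + d3/4 = 39/20
  d7 = d1*5 = 5
  d8 = 1 - d3*3 - d1 = -57/5
  d9 = d6 + d8 - d7 = -289/20
  d10 = d6*5 = 39/4
Walk from origin (0, 0):
  seg 1: down by d8 = -57/5 → (0, 57/5)
  seg 2: up by d1 = 1 → (0, 62/5)
  seg 3: left by d8 = -57/5 → (57/5, 62/5)
  seg 4: left by d7 = 5 → (32/5, 62/5)
  seg 5: right by d4 = 17/3 → (181/15, 62/5)
  seg 6: down by d6 = 39/20 → (181/15, 209/20)
  seg 7: down by d1 = 1 → (181/15, 189/20)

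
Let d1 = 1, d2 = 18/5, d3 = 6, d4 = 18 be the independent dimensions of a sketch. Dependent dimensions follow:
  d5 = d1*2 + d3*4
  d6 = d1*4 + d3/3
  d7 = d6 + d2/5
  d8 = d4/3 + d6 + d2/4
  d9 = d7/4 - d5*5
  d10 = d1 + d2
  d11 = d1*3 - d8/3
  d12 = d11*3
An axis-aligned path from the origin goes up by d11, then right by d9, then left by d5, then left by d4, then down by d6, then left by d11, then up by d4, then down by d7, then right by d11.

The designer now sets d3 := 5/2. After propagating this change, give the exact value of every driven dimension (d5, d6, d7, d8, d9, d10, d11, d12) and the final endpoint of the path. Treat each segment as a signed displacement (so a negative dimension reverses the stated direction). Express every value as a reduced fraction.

Apply edit: d3 := 5/2
  d5 = d1*2 + d3*4 = 12
  d6 = d1*4 + d3/3 = 29/6
  d7 = d6 + d2/5 = 833/150
  d8 = d4/3 + d6 + d2/4 = 176/15
  d9 = d7/4 - d5*5 = -35167/600
  d10 = d1 + d2 = 23/5
  d11 = d1*3 - d8/3 = -41/45
  d12 = d11*3 = -41/15
Walk from origin (0, 0):
  seg 1: up by d11 = -41/45 → (0, -41/45)
  seg 2: right by d9 = -35167/600 → (-35167/600, -41/45)
  seg 3: left by d5 = 12 → (-42367/600, -41/45)
  seg 4: left by d4 = 18 → (-53167/600, -41/45)
  seg 5: down by d6 = 29/6 → (-53167/600, -517/90)
  seg 6: left by d11 = -41/45 → (-157861/1800, -517/90)
  seg 7: up by d4 = 18 → (-157861/1800, 1103/90)
  seg 8: down by d7 = 833/150 → (-157861/1800, 1508/225)
  seg 9: right by d11 = -41/45 → (-53167/600, 1508/225)

d5 = 12
d6 = 29/6
d7 = 833/150
d8 = 176/15
d9 = -35167/600
d10 = 23/5
d11 = -41/45
d12 = -41/15
endpoint = (-53167/600, 1508/225)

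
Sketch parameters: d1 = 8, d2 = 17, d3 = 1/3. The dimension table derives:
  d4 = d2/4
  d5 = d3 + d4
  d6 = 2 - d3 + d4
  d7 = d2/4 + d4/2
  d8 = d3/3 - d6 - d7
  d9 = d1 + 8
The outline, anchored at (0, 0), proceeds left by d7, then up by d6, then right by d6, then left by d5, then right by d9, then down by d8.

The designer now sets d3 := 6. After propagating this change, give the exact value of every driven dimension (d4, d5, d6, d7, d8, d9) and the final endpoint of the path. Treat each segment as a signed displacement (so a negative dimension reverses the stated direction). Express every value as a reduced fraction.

Apply edit: d3 := 6
  d4 = d2/4 = 17/4
  d5 = d3 + d4 = 41/4
  d6 = 2 - d3 + d4 = 1/4
  d7 = d2/4 + d4/2 = 51/8
  d8 = d3/3 - d6 - d7 = -37/8
  d9 = d1 + 8 = 16
Walk from origin (0, 0):
  seg 1: left by d7 = 51/8 → (-51/8, 0)
  seg 2: up by d6 = 1/4 → (-51/8, 1/4)
  seg 3: right by d6 = 1/4 → (-49/8, 1/4)
  seg 4: left by d5 = 41/4 → (-131/8, 1/4)
  seg 5: right by d9 = 16 → (-3/8, 1/4)
  seg 6: down by d8 = -37/8 → (-3/8, 39/8)

d4 = 17/4
d5 = 41/4
d6 = 1/4
d7 = 51/8
d8 = -37/8
d9 = 16
endpoint = (-3/8, 39/8)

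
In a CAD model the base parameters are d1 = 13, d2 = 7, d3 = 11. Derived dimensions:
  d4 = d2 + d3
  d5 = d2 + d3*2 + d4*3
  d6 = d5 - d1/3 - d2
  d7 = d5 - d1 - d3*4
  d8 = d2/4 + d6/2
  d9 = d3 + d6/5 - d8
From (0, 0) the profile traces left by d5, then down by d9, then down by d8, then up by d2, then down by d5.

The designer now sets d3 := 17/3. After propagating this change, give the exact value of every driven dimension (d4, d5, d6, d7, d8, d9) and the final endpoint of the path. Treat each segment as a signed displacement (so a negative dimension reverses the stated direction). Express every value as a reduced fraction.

d4 = 38/3
d5 = 169/3
d6 = 45
d7 = 62/3
d8 = 97/4
d9 = -115/12
endpoint = (-169/3, -64)

Apply edit: d3 := 17/3
  d4 = d2 + d3 = 38/3
  d5 = d2 + d3*2 + d4*3 = 169/3
  d6 = d5 - d1/3 - d2 = 45
  d7 = d5 - d1 - d3*4 = 62/3
  d8 = d2/4 + d6/2 = 97/4
  d9 = d3 + d6/5 - d8 = -115/12
Walk from origin (0, 0):
  seg 1: left by d5 = 169/3 → (-169/3, 0)
  seg 2: down by d9 = -115/12 → (-169/3, 115/12)
  seg 3: down by d8 = 97/4 → (-169/3, -44/3)
  seg 4: up by d2 = 7 → (-169/3, -23/3)
  seg 5: down by d5 = 169/3 → (-169/3, -64)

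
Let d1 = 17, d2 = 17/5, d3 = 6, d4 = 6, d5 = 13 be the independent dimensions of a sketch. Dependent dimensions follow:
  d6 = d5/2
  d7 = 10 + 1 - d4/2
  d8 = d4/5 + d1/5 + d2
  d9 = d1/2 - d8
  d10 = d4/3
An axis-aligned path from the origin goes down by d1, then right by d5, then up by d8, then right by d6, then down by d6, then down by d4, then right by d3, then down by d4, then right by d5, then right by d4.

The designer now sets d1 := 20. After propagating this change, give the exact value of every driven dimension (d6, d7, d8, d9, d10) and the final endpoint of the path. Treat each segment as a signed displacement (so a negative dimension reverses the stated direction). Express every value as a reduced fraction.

Apply edit: d1 := 20
  d6 = d5/2 = 13/2
  d7 = 10 + 1 - d4/2 = 8
  d8 = d4/5 + d1/5 + d2 = 43/5
  d9 = d1/2 - d8 = 7/5
  d10 = d4/3 = 2
Walk from origin (0, 0):
  seg 1: down by d1 = 20 → (0, -20)
  seg 2: right by d5 = 13 → (13, -20)
  seg 3: up by d8 = 43/5 → (13, -57/5)
  seg 4: right by d6 = 13/2 → (39/2, -57/5)
  seg 5: down by d6 = 13/2 → (39/2, -179/10)
  seg 6: down by d4 = 6 → (39/2, -239/10)
  seg 7: right by d3 = 6 → (51/2, -239/10)
  seg 8: down by d4 = 6 → (51/2, -299/10)
  seg 9: right by d5 = 13 → (77/2, -299/10)
  seg 10: right by d4 = 6 → (89/2, -299/10)

d6 = 13/2
d7 = 8
d8 = 43/5
d9 = 7/5
d10 = 2
endpoint = (89/2, -299/10)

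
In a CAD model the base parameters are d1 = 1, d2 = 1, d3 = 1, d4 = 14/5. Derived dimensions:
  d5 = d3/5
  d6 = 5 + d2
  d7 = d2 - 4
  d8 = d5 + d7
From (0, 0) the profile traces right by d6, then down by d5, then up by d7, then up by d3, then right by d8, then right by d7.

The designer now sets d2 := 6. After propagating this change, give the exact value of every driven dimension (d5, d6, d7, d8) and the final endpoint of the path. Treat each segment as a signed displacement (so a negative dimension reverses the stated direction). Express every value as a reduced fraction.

d5 = 1/5
d6 = 11
d7 = 2
d8 = 11/5
endpoint = (76/5, 14/5)

Apply edit: d2 := 6
  d5 = d3/5 = 1/5
  d6 = 5 + d2 = 11
  d7 = d2 - 4 = 2
  d8 = d5 + d7 = 11/5
Walk from origin (0, 0):
  seg 1: right by d6 = 11 → (11, 0)
  seg 2: down by d5 = 1/5 → (11, -1/5)
  seg 3: up by d7 = 2 → (11, 9/5)
  seg 4: up by d3 = 1 → (11, 14/5)
  seg 5: right by d8 = 11/5 → (66/5, 14/5)
  seg 6: right by d7 = 2 → (76/5, 14/5)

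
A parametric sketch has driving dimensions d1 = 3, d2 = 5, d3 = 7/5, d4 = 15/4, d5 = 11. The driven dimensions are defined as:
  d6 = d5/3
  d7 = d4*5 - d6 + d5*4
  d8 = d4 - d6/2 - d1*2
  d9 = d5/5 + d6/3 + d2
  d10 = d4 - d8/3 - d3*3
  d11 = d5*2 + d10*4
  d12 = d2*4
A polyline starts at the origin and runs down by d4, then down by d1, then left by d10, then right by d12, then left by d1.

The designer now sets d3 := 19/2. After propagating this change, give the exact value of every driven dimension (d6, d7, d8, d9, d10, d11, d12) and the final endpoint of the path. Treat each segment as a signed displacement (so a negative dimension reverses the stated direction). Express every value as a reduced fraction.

d6 = 11/3
d7 = 709/12
d8 = -49/12
d9 = 379/45
d10 = -421/18
d11 = -644/9
d12 = 20
endpoint = (727/18, -27/4)

Apply edit: d3 := 19/2
  d6 = d5/3 = 11/3
  d7 = d4*5 - d6 + d5*4 = 709/12
  d8 = d4 - d6/2 - d1*2 = -49/12
  d9 = d5/5 + d6/3 + d2 = 379/45
  d10 = d4 - d8/3 - d3*3 = -421/18
  d11 = d5*2 + d10*4 = -644/9
  d12 = d2*4 = 20
Walk from origin (0, 0):
  seg 1: down by d4 = 15/4 → (0, -15/4)
  seg 2: down by d1 = 3 → (0, -27/4)
  seg 3: left by d10 = -421/18 → (421/18, -27/4)
  seg 4: right by d12 = 20 → (781/18, -27/4)
  seg 5: left by d1 = 3 → (727/18, -27/4)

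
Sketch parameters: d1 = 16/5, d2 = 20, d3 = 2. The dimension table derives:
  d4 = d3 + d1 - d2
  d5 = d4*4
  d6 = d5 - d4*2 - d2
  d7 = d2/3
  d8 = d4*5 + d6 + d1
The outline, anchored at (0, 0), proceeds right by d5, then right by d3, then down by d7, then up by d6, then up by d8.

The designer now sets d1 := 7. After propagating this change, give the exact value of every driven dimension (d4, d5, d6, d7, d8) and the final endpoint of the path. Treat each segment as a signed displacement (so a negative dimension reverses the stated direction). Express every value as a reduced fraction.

Apply edit: d1 := 7
  d4 = d3 + d1 - d2 = -11
  d5 = d4*4 = -44
  d6 = d5 - d4*2 - d2 = -42
  d7 = d2/3 = 20/3
  d8 = d4*5 + d6 + d1 = -90
Walk from origin (0, 0):
  seg 1: right by d5 = -44 → (-44, 0)
  seg 2: right by d3 = 2 → (-42, 0)
  seg 3: down by d7 = 20/3 → (-42, -20/3)
  seg 4: up by d6 = -42 → (-42, -146/3)
  seg 5: up by d8 = -90 → (-42, -416/3)

d4 = -11
d5 = -44
d6 = -42
d7 = 20/3
d8 = -90
endpoint = (-42, -416/3)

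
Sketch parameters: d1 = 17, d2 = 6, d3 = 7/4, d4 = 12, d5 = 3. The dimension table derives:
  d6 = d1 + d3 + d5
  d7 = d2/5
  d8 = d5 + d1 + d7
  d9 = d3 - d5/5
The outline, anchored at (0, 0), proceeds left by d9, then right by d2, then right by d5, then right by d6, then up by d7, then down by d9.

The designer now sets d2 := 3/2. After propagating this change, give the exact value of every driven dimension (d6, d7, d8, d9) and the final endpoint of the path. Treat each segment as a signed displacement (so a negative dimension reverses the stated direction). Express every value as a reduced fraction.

Apply edit: d2 := 3/2
  d6 = d1 + d3 + d5 = 87/4
  d7 = d2/5 = 3/10
  d8 = d5 + d1 + d7 = 203/10
  d9 = d3 - d5/5 = 23/20
Walk from origin (0, 0):
  seg 1: left by d9 = 23/20 → (-23/20, 0)
  seg 2: right by d2 = 3/2 → (7/20, 0)
  seg 3: right by d5 = 3 → (67/20, 0)
  seg 4: right by d6 = 87/4 → (251/10, 0)
  seg 5: up by d7 = 3/10 → (251/10, 3/10)
  seg 6: down by d9 = 23/20 → (251/10, -17/20)

d6 = 87/4
d7 = 3/10
d8 = 203/10
d9 = 23/20
endpoint = (251/10, -17/20)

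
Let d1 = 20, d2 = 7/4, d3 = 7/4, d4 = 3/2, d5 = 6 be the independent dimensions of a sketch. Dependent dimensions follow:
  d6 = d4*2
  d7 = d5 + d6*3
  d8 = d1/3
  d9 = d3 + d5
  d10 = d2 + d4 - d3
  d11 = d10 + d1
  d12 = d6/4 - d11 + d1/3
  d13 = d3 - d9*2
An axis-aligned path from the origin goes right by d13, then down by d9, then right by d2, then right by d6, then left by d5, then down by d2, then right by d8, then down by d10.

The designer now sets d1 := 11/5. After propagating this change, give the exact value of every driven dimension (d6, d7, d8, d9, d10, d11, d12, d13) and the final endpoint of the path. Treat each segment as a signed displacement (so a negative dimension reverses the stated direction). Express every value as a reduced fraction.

Apply edit: d1 := 11/5
  d6 = d4*2 = 3
  d7 = d5 + d6*3 = 15
  d8 = d1/3 = 11/15
  d9 = d3 + d5 = 31/4
  d10 = d2 + d4 - d3 = 3/2
  d11 = d10 + d1 = 37/10
  d12 = d6/4 - d11 + d1/3 = -133/60
  d13 = d3 - d9*2 = -55/4
Walk from origin (0, 0):
  seg 1: right by d13 = -55/4 → (-55/4, 0)
  seg 2: down by d9 = 31/4 → (-55/4, -31/4)
  seg 3: right by d2 = 7/4 → (-12, -31/4)
  seg 4: right by d6 = 3 → (-9, -31/4)
  seg 5: left by d5 = 6 → (-15, -31/4)
  seg 6: down by d2 = 7/4 → (-15, -19/2)
  seg 7: right by d8 = 11/15 → (-214/15, -19/2)
  seg 8: down by d10 = 3/2 → (-214/15, -11)

d6 = 3
d7 = 15
d8 = 11/15
d9 = 31/4
d10 = 3/2
d11 = 37/10
d12 = -133/60
d13 = -55/4
endpoint = (-214/15, -11)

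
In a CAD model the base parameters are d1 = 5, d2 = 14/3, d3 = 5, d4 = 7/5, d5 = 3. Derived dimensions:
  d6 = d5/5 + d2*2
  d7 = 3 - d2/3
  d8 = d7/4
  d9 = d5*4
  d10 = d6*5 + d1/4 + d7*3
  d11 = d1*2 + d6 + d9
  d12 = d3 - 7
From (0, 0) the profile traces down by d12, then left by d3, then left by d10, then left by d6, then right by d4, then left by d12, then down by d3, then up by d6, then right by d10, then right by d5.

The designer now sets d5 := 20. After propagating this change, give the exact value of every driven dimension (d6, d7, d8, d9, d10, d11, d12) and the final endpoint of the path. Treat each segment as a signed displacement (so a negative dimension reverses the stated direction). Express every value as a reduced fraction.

d6 = 40/3
d7 = 13/9
d8 = 13/36
d9 = 80
d10 = 289/4
d11 = 310/3
d12 = -2
endpoint = (76/15, 31/3)

Apply edit: d5 := 20
  d6 = d5/5 + d2*2 = 40/3
  d7 = 3 - d2/3 = 13/9
  d8 = d7/4 = 13/36
  d9 = d5*4 = 80
  d10 = d6*5 + d1/4 + d7*3 = 289/4
  d11 = d1*2 + d6 + d9 = 310/3
  d12 = d3 - 7 = -2
Walk from origin (0, 0):
  seg 1: down by d12 = -2 → (0, 2)
  seg 2: left by d3 = 5 → (-5, 2)
  seg 3: left by d10 = 289/4 → (-309/4, 2)
  seg 4: left by d6 = 40/3 → (-1087/12, 2)
  seg 5: right by d4 = 7/5 → (-5351/60, 2)
  seg 6: left by d12 = -2 → (-5231/60, 2)
  seg 7: down by d3 = 5 → (-5231/60, -3)
  seg 8: up by d6 = 40/3 → (-5231/60, 31/3)
  seg 9: right by d10 = 289/4 → (-224/15, 31/3)
  seg 10: right by d5 = 20 → (76/15, 31/3)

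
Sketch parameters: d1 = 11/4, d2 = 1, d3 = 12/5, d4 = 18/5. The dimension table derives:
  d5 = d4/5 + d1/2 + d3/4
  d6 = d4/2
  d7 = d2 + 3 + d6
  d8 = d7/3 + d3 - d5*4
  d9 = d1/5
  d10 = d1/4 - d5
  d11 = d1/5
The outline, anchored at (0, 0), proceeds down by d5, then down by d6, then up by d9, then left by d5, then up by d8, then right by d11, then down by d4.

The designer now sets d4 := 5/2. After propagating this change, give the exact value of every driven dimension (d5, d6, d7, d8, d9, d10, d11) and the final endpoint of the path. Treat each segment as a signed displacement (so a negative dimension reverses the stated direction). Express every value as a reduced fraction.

d5 = 99/40
d6 = 5/4
d7 = 21/4
d8 = -23/4
d9 = 11/20
d10 = -143/80
d11 = 11/20
endpoint = (-77/40, -457/40)

Apply edit: d4 := 5/2
  d5 = d4/5 + d1/2 + d3/4 = 99/40
  d6 = d4/2 = 5/4
  d7 = d2 + 3 + d6 = 21/4
  d8 = d7/3 + d3 - d5*4 = -23/4
  d9 = d1/5 = 11/20
  d10 = d1/4 - d5 = -143/80
  d11 = d1/5 = 11/20
Walk from origin (0, 0):
  seg 1: down by d5 = 99/40 → (0, -99/40)
  seg 2: down by d6 = 5/4 → (0, -149/40)
  seg 3: up by d9 = 11/20 → (0, -127/40)
  seg 4: left by d5 = 99/40 → (-99/40, -127/40)
  seg 5: up by d8 = -23/4 → (-99/40, -357/40)
  seg 6: right by d11 = 11/20 → (-77/40, -357/40)
  seg 7: down by d4 = 5/2 → (-77/40, -457/40)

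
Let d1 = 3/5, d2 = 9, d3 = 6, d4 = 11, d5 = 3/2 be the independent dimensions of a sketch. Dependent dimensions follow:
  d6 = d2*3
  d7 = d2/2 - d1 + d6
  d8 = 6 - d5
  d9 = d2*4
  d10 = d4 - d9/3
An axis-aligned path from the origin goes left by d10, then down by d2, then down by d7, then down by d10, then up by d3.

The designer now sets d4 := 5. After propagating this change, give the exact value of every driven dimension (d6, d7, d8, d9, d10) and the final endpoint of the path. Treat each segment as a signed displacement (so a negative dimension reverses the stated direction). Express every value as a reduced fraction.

Apply edit: d4 := 5
  d6 = d2*3 = 27
  d7 = d2/2 - d1 + d6 = 309/10
  d8 = 6 - d5 = 9/2
  d9 = d2*4 = 36
  d10 = d4 - d9/3 = -7
Walk from origin (0, 0):
  seg 1: left by d10 = -7 → (7, 0)
  seg 2: down by d2 = 9 → (7, -9)
  seg 3: down by d7 = 309/10 → (7, -399/10)
  seg 4: down by d10 = -7 → (7, -329/10)
  seg 5: up by d3 = 6 → (7, -269/10)

d6 = 27
d7 = 309/10
d8 = 9/2
d9 = 36
d10 = -7
endpoint = (7, -269/10)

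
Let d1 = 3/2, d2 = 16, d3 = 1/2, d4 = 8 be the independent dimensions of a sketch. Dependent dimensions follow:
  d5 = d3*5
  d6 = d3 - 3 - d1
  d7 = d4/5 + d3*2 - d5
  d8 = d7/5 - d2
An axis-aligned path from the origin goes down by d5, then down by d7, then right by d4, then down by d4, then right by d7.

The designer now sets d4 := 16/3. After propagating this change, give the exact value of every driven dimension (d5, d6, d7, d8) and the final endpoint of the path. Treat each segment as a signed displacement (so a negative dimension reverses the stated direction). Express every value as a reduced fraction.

d5 = 5/2
d6 = -4
d7 = -13/30
d8 = -2413/150
endpoint = (49/10, -37/5)

Apply edit: d4 := 16/3
  d5 = d3*5 = 5/2
  d6 = d3 - 3 - d1 = -4
  d7 = d4/5 + d3*2 - d5 = -13/30
  d8 = d7/5 - d2 = -2413/150
Walk from origin (0, 0):
  seg 1: down by d5 = 5/2 → (0, -5/2)
  seg 2: down by d7 = -13/30 → (0, -31/15)
  seg 3: right by d4 = 16/3 → (16/3, -31/15)
  seg 4: down by d4 = 16/3 → (16/3, -37/5)
  seg 5: right by d7 = -13/30 → (49/10, -37/5)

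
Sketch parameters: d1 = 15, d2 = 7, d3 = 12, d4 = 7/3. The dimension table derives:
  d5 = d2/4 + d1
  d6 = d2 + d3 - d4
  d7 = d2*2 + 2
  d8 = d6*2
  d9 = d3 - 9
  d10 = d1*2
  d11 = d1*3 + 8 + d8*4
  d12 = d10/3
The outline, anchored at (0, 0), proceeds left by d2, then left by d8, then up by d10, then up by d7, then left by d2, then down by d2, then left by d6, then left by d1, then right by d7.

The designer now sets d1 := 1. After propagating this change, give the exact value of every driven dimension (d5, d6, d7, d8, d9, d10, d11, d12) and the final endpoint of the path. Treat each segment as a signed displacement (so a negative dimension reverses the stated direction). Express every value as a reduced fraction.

Apply edit: d1 := 1
  d5 = d2/4 + d1 = 11/4
  d6 = d2 + d3 - d4 = 50/3
  d7 = d2*2 + 2 = 16
  d8 = d6*2 = 100/3
  d9 = d3 - 9 = 3
  d10 = d1*2 = 2
  d11 = d1*3 + 8 + d8*4 = 433/3
  d12 = d10/3 = 2/3
Walk from origin (0, 0):
  seg 1: left by d2 = 7 → (-7, 0)
  seg 2: left by d8 = 100/3 → (-121/3, 0)
  seg 3: up by d10 = 2 → (-121/3, 2)
  seg 4: up by d7 = 16 → (-121/3, 18)
  seg 5: left by d2 = 7 → (-142/3, 18)
  seg 6: down by d2 = 7 → (-142/3, 11)
  seg 7: left by d6 = 50/3 → (-64, 11)
  seg 8: left by d1 = 1 → (-65, 11)
  seg 9: right by d7 = 16 → (-49, 11)

d5 = 11/4
d6 = 50/3
d7 = 16
d8 = 100/3
d9 = 3
d10 = 2
d11 = 433/3
d12 = 2/3
endpoint = (-49, 11)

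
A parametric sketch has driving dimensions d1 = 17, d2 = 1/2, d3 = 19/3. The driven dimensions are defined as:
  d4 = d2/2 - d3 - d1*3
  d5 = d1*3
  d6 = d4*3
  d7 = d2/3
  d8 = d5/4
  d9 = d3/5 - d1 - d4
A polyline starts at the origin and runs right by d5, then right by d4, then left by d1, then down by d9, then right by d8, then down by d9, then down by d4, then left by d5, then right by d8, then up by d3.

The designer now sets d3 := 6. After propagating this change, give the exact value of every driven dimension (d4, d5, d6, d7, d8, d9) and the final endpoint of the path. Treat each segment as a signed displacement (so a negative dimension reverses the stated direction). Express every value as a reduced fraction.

d4 = -227/4
d5 = 51
d6 = -681/4
d7 = 1/6
d8 = 51/4
d9 = 819/20
endpoint = (-193/4, -383/20)

Apply edit: d3 := 6
  d4 = d2/2 - d3 - d1*3 = -227/4
  d5 = d1*3 = 51
  d6 = d4*3 = -681/4
  d7 = d2/3 = 1/6
  d8 = d5/4 = 51/4
  d9 = d3/5 - d1 - d4 = 819/20
Walk from origin (0, 0):
  seg 1: right by d5 = 51 → (51, 0)
  seg 2: right by d4 = -227/4 → (-23/4, 0)
  seg 3: left by d1 = 17 → (-91/4, 0)
  seg 4: down by d9 = 819/20 → (-91/4, -819/20)
  seg 5: right by d8 = 51/4 → (-10, -819/20)
  seg 6: down by d9 = 819/20 → (-10, -819/10)
  seg 7: down by d4 = -227/4 → (-10, -503/20)
  seg 8: left by d5 = 51 → (-61, -503/20)
  seg 9: right by d8 = 51/4 → (-193/4, -503/20)
  seg 10: up by d3 = 6 → (-193/4, -383/20)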